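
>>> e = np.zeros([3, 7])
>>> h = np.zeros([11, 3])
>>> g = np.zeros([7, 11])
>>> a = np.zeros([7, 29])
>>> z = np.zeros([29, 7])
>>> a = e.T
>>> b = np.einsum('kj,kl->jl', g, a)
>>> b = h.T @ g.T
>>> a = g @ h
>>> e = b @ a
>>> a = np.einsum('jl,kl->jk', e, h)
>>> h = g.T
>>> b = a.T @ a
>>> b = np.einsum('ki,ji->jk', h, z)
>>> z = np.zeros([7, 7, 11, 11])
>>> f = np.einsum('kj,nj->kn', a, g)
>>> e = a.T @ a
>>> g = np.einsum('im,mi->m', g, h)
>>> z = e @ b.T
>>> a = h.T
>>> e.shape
(11, 11)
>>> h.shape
(11, 7)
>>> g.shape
(11,)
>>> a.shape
(7, 11)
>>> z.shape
(11, 29)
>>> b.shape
(29, 11)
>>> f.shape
(3, 7)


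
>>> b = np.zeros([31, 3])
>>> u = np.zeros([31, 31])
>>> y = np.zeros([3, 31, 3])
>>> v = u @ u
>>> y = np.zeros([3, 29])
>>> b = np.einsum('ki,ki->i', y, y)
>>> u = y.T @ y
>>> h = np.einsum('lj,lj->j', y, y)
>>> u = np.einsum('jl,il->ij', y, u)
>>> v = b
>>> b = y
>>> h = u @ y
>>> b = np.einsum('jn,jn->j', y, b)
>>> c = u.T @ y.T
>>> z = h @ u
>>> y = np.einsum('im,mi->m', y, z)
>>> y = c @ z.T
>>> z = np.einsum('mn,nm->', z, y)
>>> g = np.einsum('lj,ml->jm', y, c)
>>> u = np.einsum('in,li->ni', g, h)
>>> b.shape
(3,)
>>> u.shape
(3, 29)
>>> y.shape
(3, 29)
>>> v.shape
(29,)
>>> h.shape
(29, 29)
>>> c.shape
(3, 3)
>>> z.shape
()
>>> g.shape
(29, 3)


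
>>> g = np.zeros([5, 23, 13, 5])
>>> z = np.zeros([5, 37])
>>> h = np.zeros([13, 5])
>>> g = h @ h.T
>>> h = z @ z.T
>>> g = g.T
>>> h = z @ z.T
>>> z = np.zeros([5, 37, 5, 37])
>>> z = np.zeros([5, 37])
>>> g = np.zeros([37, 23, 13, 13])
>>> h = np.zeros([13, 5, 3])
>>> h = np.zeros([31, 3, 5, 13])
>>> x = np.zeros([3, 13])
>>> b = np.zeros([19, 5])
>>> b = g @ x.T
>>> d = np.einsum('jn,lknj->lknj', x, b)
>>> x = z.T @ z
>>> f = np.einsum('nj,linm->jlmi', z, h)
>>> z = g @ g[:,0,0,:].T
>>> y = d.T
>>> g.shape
(37, 23, 13, 13)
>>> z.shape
(37, 23, 13, 37)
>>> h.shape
(31, 3, 5, 13)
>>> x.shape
(37, 37)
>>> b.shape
(37, 23, 13, 3)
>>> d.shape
(37, 23, 13, 3)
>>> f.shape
(37, 31, 13, 3)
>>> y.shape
(3, 13, 23, 37)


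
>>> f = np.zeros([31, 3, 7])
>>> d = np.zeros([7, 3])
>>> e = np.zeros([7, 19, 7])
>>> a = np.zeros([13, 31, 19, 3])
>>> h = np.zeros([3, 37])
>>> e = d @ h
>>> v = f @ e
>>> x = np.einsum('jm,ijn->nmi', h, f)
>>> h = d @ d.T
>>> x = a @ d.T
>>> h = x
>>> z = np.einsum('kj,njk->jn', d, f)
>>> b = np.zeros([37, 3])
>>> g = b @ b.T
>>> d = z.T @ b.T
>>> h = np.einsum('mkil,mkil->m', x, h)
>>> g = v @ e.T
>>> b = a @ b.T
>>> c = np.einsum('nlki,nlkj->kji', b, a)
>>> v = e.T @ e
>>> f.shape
(31, 3, 7)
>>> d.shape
(31, 37)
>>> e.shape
(7, 37)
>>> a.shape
(13, 31, 19, 3)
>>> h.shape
(13,)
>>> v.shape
(37, 37)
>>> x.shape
(13, 31, 19, 7)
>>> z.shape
(3, 31)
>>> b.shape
(13, 31, 19, 37)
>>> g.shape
(31, 3, 7)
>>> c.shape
(19, 3, 37)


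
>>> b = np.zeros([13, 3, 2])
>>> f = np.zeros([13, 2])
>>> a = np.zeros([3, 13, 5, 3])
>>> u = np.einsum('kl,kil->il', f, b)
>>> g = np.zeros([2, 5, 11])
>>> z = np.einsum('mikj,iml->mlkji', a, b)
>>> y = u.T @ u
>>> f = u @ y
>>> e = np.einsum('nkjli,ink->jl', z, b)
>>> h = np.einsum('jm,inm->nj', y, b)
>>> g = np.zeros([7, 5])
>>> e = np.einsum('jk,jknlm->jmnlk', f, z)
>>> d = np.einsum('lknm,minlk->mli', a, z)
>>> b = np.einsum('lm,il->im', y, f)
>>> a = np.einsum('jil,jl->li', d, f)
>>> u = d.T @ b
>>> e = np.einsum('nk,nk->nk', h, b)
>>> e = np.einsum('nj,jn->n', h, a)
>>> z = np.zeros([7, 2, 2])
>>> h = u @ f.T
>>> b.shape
(3, 2)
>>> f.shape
(3, 2)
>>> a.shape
(2, 3)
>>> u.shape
(2, 3, 2)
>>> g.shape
(7, 5)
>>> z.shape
(7, 2, 2)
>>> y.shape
(2, 2)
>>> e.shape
(3,)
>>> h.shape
(2, 3, 3)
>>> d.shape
(3, 3, 2)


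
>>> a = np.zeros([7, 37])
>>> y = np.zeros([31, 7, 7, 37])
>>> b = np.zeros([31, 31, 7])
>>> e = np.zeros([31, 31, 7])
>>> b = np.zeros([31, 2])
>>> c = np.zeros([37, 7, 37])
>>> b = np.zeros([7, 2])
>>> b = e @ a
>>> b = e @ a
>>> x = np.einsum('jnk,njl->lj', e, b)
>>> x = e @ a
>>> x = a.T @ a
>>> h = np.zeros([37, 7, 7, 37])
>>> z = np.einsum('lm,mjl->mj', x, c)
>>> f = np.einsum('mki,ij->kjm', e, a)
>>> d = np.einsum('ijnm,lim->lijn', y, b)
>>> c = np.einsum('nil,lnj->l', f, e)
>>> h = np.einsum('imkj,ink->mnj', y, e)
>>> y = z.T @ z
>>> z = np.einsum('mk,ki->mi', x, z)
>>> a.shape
(7, 37)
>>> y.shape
(7, 7)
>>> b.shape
(31, 31, 37)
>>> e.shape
(31, 31, 7)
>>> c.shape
(31,)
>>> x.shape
(37, 37)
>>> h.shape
(7, 31, 37)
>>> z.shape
(37, 7)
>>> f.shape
(31, 37, 31)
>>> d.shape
(31, 31, 7, 7)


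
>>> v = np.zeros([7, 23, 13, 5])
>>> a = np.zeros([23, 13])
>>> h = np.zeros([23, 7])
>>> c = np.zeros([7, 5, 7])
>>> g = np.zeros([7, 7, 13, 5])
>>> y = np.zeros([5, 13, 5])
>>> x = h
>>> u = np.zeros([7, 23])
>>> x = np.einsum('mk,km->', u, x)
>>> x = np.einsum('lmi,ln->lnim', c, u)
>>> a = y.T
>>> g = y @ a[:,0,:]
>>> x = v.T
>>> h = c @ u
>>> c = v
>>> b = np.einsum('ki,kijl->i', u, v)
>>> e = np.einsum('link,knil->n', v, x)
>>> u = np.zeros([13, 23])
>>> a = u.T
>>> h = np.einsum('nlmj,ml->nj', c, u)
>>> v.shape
(7, 23, 13, 5)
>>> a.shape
(23, 13)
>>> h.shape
(7, 5)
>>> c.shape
(7, 23, 13, 5)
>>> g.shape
(5, 13, 5)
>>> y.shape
(5, 13, 5)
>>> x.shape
(5, 13, 23, 7)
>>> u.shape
(13, 23)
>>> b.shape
(23,)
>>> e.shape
(13,)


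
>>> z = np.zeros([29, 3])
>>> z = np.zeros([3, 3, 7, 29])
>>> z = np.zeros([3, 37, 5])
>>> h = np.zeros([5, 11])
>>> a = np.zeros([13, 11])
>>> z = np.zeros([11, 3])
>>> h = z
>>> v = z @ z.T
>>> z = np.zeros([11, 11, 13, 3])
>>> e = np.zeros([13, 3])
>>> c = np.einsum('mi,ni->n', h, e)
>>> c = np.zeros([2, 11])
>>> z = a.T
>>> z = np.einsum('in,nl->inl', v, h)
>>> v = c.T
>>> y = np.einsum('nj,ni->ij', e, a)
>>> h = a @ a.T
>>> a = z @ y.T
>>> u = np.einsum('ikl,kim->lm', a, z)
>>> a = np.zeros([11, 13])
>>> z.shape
(11, 11, 3)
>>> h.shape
(13, 13)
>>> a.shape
(11, 13)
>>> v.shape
(11, 2)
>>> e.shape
(13, 3)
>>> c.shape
(2, 11)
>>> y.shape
(11, 3)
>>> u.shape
(11, 3)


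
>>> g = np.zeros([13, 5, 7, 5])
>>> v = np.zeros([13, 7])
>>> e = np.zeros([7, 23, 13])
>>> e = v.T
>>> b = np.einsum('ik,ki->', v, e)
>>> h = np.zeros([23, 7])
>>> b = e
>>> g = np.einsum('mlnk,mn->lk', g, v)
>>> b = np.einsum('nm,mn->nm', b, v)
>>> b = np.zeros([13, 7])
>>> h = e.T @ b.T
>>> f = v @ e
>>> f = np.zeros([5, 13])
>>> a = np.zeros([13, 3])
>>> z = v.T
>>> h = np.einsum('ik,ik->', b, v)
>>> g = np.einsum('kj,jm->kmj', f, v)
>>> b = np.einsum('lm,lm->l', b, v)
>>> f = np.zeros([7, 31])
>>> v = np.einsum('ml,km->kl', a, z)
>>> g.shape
(5, 7, 13)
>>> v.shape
(7, 3)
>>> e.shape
(7, 13)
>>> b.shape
(13,)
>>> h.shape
()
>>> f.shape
(7, 31)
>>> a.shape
(13, 3)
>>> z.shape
(7, 13)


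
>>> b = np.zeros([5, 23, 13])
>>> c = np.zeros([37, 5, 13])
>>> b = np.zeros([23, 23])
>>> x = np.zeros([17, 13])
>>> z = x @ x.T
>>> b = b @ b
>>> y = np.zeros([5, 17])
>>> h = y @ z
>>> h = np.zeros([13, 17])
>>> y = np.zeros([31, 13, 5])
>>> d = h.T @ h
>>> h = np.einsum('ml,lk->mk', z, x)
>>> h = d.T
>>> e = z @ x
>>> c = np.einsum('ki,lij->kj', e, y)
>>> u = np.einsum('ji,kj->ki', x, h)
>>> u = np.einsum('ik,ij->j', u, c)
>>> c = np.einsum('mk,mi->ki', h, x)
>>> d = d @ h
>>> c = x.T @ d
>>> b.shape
(23, 23)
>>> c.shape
(13, 17)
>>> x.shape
(17, 13)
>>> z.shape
(17, 17)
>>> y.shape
(31, 13, 5)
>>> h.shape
(17, 17)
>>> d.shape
(17, 17)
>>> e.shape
(17, 13)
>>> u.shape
(5,)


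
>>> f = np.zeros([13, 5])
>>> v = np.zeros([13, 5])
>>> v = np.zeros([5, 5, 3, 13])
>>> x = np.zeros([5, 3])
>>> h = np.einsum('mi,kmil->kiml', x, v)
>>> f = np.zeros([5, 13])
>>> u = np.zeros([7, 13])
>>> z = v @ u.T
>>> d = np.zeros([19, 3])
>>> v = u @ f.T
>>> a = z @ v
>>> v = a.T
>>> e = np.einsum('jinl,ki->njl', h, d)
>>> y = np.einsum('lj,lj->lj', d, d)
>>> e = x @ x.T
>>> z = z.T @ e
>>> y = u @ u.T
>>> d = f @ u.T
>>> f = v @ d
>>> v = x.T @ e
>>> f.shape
(5, 3, 5, 7)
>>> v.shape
(3, 5)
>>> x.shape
(5, 3)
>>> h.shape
(5, 3, 5, 13)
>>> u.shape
(7, 13)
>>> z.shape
(7, 3, 5, 5)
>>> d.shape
(5, 7)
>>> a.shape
(5, 5, 3, 5)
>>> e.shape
(5, 5)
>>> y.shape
(7, 7)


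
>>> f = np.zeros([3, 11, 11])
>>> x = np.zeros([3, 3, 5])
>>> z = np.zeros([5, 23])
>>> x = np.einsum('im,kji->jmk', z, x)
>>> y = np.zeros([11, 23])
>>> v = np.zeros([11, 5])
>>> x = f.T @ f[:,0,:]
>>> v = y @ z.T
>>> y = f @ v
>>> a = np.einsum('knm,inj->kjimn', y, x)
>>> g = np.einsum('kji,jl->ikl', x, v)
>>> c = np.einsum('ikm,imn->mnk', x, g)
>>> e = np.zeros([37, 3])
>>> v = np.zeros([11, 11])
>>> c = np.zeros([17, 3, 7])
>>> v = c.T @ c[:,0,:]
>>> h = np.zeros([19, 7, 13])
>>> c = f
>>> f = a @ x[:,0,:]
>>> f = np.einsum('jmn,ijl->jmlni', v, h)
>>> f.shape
(7, 3, 13, 7, 19)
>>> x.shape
(11, 11, 11)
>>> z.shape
(5, 23)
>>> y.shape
(3, 11, 5)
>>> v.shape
(7, 3, 7)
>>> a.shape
(3, 11, 11, 5, 11)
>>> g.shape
(11, 11, 5)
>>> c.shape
(3, 11, 11)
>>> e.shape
(37, 3)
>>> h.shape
(19, 7, 13)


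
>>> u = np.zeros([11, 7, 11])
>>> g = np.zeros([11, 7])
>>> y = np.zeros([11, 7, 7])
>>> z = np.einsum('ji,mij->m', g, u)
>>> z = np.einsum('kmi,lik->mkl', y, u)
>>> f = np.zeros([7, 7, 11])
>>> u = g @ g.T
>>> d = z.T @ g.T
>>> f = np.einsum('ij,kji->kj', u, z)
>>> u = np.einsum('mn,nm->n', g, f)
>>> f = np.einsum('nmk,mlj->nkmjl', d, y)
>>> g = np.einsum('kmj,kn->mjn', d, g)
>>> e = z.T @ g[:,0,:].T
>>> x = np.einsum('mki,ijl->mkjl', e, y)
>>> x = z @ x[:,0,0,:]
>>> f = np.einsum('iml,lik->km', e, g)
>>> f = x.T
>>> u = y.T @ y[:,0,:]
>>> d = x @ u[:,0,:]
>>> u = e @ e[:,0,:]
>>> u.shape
(11, 11, 11)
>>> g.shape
(11, 11, 7)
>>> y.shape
(11, 7, 7)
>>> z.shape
(7, 11, 11)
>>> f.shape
(7, 11, 7)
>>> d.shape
(7, 11, 7)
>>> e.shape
(11, 11, 11)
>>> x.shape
(7, 11, 7)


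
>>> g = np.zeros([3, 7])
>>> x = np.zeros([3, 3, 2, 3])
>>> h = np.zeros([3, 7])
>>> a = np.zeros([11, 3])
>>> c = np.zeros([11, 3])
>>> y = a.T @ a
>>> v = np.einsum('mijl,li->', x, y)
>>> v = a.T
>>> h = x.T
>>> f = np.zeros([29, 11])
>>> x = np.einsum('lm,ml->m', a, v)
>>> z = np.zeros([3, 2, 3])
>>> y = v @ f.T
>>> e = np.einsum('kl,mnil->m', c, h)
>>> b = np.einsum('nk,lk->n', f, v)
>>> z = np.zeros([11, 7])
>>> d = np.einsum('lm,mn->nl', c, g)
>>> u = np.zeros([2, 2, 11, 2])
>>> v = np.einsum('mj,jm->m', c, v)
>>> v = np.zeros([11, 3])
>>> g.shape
(3, 7)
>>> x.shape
(3,)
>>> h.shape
(3, 2, 3, 3)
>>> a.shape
(11, 3)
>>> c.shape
(11, 3)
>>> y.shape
(3, 29)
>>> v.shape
(11, 3)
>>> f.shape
(29, 11)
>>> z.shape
(11, 7)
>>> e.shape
(3,)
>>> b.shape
(29,)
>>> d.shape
(7, 11)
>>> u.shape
(2, 2, 11, 2)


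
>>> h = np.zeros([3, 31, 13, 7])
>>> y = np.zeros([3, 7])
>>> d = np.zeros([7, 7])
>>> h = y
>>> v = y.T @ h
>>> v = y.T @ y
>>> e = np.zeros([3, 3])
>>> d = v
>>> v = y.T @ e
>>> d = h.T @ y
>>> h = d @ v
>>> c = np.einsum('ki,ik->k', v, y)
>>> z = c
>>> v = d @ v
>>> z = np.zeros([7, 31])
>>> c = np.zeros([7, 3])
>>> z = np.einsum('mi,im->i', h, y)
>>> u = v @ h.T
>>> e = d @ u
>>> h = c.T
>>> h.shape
(3, 7)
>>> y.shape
(3, 7)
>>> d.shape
(7, 7)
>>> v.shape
(7, 3)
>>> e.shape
(7, 7)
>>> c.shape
(7, 3)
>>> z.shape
(3,)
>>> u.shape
(7, 7)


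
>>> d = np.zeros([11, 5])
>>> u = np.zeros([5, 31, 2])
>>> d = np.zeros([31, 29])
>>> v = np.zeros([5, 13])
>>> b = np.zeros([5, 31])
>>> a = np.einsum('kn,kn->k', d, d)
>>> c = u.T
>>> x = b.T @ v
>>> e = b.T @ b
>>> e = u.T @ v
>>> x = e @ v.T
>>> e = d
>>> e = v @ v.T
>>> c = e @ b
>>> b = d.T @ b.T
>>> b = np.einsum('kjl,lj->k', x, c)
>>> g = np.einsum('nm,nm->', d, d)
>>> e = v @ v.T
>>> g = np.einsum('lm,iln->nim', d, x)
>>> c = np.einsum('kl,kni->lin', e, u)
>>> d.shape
(31, 29)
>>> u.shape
(5, 31, 2)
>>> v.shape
(5, 13)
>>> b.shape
(2,)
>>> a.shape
(31,)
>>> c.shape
(5, 2, 31)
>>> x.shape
(2, 31, 5)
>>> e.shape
(5, 5)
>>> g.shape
(5, 2, 29)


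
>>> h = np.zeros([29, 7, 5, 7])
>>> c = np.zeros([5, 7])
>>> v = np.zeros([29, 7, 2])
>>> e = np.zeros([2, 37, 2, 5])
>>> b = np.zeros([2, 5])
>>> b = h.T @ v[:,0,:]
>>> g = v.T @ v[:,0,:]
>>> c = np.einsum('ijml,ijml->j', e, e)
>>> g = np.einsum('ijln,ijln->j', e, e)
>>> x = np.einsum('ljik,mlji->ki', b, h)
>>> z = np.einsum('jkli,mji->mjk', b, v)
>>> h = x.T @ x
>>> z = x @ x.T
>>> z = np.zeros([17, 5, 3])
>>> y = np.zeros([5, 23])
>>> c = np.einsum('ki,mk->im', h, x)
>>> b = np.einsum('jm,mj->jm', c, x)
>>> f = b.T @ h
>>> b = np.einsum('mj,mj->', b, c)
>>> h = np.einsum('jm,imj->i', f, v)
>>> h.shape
(29,)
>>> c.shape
(7, 2)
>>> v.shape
(29, 7, 2)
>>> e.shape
(2, 37, 2, 5)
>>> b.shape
()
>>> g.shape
(37,)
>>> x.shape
(2, 7)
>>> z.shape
(17, 5, 3)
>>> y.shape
(5, 23)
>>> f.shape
(2, 7)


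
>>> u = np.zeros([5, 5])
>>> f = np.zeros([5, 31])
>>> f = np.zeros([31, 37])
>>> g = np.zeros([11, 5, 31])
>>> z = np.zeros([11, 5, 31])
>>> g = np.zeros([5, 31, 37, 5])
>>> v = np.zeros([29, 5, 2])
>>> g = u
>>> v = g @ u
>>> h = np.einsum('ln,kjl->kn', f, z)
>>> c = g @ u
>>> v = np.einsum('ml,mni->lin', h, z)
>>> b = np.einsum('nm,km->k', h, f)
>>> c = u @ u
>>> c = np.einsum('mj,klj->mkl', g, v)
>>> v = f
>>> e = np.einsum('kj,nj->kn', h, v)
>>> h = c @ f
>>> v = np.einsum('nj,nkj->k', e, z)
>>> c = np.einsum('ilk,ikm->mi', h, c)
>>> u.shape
(5, 5)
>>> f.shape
(31, 37)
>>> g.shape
(5, 5)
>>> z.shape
(11, 5, 31)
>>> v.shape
(5,)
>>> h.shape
(5, 37, 37)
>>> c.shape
(31, 5)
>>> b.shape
(31,)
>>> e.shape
(11, 31)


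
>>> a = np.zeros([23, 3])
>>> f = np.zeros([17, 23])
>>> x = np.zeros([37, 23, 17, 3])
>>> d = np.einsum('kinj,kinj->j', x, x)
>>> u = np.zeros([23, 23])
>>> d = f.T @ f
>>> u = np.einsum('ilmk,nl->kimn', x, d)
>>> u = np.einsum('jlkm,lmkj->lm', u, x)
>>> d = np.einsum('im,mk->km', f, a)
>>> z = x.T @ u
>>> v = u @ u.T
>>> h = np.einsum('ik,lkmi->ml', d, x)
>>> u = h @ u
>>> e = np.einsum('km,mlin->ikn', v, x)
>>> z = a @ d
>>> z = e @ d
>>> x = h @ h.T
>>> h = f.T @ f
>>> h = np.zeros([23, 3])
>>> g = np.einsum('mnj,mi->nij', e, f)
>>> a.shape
(23, 3)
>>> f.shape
(17, 23)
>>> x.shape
(17, 17)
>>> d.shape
(3, 23)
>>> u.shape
(17, 23)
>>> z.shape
(17, 37, 23)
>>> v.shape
(37, 37)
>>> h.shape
(23, 3)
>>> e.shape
(17, 37, 3)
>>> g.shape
(37, 23, 3)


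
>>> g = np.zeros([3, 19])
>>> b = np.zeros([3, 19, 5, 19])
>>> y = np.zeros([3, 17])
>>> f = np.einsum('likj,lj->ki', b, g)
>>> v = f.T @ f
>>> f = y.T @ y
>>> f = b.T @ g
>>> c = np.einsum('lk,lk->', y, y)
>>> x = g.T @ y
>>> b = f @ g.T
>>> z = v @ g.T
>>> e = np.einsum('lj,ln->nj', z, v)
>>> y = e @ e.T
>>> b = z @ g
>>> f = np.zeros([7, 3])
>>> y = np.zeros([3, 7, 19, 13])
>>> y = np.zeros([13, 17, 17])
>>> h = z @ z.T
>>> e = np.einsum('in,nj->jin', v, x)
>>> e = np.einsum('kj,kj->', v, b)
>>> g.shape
(3, 19)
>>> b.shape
(19, 19)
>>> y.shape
(13, 17, 17)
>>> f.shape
(7, 3)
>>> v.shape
(19, 19)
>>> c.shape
()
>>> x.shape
(19, 17)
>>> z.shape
(19, 3)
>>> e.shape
()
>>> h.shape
(19, 19)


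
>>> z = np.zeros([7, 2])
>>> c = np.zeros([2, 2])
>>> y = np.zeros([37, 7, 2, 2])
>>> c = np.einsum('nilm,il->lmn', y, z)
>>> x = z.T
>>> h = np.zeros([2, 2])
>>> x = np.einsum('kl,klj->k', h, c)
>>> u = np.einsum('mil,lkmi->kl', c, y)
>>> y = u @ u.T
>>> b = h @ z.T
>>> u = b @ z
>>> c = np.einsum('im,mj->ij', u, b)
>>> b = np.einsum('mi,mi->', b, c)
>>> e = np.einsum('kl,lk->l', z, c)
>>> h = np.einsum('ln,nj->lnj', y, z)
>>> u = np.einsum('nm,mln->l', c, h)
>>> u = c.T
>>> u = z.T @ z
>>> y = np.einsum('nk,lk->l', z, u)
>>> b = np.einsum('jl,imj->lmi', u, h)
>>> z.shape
(7, 2)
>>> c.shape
(2, 7)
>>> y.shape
(2,)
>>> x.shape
(2,)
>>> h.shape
(7, 7, 2)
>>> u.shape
(2, 2)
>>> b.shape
(2, 7, 7)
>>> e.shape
(2,)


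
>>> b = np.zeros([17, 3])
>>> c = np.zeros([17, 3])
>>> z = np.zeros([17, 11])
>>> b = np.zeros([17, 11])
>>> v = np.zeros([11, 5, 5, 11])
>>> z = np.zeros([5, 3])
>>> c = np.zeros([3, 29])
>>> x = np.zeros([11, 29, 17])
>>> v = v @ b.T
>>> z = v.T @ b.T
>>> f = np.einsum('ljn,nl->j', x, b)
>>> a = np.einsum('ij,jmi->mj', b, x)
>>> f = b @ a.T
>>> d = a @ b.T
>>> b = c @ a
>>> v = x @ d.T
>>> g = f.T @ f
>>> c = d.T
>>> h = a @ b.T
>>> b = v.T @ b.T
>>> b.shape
(29, 29, 3)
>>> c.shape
(17, 29)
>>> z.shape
(17, 5, 5, 17)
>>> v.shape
(11, 29, 29)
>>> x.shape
(11, 29, 17)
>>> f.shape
(17, 29)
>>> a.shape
(29, 11)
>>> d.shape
(29, 17)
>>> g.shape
(29, 29)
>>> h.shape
(29, 3)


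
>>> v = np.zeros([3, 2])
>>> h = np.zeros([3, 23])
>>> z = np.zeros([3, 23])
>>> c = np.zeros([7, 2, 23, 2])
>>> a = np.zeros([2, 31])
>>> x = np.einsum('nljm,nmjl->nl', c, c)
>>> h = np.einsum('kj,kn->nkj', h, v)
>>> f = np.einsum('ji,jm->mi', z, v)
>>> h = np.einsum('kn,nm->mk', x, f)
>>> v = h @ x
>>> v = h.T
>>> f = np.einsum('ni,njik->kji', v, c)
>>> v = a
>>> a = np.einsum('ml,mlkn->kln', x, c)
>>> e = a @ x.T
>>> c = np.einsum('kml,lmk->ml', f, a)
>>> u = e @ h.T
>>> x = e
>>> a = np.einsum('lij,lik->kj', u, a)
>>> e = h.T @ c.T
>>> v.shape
(2, 31)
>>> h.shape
(23, 7)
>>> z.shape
(3, 23)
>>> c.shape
(2, 23)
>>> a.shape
(2, 23)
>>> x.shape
(23, 2, 7)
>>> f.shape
(2, 2, 23)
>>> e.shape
(7, 2)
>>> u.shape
(23, 2, 23)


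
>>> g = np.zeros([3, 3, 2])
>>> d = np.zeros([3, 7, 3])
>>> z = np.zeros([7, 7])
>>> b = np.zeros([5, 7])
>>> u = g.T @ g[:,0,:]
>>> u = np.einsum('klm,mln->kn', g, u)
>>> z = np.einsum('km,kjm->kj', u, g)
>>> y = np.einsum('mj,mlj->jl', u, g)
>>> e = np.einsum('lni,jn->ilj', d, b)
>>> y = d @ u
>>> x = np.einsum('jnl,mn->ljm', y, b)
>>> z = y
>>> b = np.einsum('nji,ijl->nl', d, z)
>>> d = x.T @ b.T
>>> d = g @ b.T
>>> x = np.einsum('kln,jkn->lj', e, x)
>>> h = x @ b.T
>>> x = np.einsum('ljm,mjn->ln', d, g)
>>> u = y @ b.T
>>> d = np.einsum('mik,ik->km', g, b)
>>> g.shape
(3, 3, 2)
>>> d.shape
(2, 3)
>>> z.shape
(3, 7, 2)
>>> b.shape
(3, 2)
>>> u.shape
(3, 7, 3)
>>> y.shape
(3, 7, 2)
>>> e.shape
(3, 3, 5)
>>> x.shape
(3, 2)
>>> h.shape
(3, 3)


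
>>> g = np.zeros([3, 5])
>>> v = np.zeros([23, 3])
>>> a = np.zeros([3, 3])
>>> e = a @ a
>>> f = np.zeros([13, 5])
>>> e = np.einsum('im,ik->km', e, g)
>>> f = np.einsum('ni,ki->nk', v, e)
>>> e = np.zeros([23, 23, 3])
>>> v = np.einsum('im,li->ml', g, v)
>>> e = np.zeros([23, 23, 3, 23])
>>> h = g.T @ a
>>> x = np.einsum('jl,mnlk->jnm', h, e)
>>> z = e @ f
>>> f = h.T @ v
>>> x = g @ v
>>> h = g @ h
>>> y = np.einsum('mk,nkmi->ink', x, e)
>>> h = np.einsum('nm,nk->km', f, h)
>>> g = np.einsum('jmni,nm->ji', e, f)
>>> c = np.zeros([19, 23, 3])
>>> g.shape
(23, 23)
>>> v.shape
(5, 23)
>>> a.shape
(3, 3)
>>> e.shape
(23, 23, 3, 23)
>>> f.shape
(3, 23)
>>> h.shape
(3, 23)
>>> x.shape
(3, 23)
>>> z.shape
(23, 23, 3, 5)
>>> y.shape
(23, 23, 23)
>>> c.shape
(19, 23, 3)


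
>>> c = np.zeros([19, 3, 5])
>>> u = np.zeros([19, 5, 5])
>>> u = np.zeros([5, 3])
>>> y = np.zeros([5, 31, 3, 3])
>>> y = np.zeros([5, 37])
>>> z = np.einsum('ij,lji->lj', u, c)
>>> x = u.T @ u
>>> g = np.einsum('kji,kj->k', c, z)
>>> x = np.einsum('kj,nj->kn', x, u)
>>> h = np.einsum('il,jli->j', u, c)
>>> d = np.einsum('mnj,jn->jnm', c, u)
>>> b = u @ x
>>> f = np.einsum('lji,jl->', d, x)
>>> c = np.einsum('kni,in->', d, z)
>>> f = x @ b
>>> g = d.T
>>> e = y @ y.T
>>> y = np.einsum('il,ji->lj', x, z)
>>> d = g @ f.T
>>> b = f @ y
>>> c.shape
()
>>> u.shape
(5, 3)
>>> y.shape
(5, 19)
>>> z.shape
(19, 3)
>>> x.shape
(3, 5)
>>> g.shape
(19, 3, 5)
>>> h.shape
(19,)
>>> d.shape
(19, 3, 3)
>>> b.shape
(3, 19)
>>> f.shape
(3, 5)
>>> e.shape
(5, 5)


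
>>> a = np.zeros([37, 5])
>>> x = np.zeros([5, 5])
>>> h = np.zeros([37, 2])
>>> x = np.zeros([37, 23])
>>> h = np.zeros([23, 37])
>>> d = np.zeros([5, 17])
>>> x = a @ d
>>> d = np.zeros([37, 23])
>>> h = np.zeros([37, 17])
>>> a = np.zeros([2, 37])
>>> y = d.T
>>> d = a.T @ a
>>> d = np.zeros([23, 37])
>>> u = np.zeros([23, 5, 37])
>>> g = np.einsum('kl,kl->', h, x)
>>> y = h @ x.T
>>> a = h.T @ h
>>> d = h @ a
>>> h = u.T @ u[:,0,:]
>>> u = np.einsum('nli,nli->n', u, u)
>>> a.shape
(17, 17)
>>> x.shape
(37, 17)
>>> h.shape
(37, 5, 37)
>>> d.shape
(37, 17)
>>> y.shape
(37, 37)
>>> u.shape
(23,)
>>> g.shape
()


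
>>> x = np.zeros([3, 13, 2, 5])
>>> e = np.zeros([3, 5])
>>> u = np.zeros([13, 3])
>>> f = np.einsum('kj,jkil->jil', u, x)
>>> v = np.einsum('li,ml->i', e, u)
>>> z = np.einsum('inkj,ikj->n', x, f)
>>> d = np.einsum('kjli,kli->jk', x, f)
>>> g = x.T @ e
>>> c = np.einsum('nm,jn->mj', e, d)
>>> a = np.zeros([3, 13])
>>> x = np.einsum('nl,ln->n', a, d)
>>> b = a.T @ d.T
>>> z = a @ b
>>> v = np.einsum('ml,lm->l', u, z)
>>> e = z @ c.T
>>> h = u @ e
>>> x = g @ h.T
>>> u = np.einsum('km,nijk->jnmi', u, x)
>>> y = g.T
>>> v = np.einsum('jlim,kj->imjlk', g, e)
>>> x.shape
(5, 2, 13, 13)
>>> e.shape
(3, 5)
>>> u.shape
(13, 5, 3, 2)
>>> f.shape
(3, 2, 5)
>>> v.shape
(13, 5, 5, 2, 3)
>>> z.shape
(3, 13)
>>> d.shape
(13, 3)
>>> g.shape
(5, 2, 13, 5)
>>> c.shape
(5, 13)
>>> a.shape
(3, 13)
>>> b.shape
(13, 13)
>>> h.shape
(13, 5)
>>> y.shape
(5, 13, 2, 5)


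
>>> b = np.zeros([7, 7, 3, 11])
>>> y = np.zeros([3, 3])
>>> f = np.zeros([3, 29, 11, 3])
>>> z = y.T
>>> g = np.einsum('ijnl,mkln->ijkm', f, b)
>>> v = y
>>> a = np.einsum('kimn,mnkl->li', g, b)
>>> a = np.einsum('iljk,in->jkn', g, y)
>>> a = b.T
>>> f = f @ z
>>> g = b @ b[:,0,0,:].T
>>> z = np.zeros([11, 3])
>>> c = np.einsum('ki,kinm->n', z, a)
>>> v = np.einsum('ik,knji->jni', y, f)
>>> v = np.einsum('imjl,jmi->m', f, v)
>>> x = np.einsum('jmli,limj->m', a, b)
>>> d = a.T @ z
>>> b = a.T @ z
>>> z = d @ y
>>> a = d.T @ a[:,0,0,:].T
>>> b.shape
(7, 7, 3, 3)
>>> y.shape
(3, 3)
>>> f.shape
(3, 29, 11, 3)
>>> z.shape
(7, 7, 3, 3)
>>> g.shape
(7, 7, 3, 7)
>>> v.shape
(29,)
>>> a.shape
(3, 3, 7, 11)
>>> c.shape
(7,)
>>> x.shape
(3,)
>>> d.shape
(7, 7, 3, 3)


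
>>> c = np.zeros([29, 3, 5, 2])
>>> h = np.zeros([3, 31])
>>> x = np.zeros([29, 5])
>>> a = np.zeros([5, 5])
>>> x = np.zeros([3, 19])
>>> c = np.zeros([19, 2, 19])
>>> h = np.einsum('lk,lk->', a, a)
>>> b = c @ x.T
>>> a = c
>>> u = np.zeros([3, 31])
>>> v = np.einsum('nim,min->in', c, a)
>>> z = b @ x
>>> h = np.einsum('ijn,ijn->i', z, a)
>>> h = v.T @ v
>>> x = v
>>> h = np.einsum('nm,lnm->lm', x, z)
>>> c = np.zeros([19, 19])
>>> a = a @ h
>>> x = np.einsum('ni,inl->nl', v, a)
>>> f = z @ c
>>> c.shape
(19, 19)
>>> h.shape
(19, 19)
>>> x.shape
(2, 19)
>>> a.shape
(19, 2, 19)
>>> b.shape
(19, 2, 3)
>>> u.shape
(3, 31)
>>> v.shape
(2, 19)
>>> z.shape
(19, 2, 19)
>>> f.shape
(19, 2, 19)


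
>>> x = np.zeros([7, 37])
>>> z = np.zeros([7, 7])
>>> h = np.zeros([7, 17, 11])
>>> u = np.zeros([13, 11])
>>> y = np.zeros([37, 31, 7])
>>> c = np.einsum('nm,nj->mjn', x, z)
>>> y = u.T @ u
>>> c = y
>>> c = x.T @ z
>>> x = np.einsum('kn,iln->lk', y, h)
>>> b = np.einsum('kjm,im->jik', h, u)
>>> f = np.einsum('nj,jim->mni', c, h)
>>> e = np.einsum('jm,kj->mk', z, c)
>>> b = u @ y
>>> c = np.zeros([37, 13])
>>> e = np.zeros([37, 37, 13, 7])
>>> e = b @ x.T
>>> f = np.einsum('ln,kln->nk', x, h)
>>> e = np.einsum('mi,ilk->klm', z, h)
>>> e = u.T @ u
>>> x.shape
(17, 11)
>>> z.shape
(7, 7)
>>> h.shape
(7, 17, 11)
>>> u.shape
(13, 11)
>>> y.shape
(11, 11)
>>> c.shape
(37, 13)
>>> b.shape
(13, 11)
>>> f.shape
(11, 7)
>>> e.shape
(11, 11)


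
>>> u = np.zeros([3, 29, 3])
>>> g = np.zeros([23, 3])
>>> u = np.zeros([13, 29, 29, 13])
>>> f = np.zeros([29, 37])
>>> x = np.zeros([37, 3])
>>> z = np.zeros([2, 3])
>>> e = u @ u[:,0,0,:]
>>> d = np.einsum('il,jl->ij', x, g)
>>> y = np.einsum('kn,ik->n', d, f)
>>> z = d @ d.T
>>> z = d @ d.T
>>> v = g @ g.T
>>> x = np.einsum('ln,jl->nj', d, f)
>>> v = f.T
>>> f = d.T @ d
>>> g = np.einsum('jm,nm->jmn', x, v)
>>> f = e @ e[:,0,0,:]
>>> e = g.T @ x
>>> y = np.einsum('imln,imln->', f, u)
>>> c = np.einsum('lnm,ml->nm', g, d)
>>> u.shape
(13, 29, 29, 13)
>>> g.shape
(23, 29, 37)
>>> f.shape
(13, 29, 29, 13)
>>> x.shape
(23, 29)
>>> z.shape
(37, 37)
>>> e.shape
(37, 29, 29)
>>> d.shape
(37, 23)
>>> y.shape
()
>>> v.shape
(37, 29)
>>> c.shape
(29, 37)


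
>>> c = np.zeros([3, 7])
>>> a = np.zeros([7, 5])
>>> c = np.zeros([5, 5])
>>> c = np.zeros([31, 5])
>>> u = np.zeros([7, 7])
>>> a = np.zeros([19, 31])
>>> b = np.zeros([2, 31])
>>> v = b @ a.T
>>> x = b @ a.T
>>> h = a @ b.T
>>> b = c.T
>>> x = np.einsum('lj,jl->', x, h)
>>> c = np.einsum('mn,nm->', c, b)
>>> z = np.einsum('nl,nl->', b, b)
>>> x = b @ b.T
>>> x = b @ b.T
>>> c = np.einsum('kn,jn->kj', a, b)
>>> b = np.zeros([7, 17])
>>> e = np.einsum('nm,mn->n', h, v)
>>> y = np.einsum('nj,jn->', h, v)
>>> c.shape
(19, 5)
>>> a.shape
(19, 31)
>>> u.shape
(7, 7)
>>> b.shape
(7, 17)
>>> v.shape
(2, 19)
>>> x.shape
(5, 5)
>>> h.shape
(19, 2)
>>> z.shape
()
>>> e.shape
(19,)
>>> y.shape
()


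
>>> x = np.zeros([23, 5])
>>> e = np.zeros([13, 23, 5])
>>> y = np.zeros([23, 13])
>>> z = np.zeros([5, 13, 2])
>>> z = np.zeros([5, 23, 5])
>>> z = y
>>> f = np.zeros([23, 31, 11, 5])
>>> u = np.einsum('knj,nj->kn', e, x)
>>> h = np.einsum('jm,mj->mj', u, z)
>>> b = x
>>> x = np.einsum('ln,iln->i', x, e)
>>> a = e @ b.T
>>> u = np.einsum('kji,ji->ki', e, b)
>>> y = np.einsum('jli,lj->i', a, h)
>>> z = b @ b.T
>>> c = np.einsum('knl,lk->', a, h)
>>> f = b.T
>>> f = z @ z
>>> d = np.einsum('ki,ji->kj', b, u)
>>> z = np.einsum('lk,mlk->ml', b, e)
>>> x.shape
(13,)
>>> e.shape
(13, 23, 5)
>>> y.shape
(23,)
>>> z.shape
(13, 23)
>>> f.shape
(23, 23)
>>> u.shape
(13, 5)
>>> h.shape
(23, 13)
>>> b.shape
(23, 5)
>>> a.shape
(13, 23, 23)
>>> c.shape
()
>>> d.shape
(23, 13)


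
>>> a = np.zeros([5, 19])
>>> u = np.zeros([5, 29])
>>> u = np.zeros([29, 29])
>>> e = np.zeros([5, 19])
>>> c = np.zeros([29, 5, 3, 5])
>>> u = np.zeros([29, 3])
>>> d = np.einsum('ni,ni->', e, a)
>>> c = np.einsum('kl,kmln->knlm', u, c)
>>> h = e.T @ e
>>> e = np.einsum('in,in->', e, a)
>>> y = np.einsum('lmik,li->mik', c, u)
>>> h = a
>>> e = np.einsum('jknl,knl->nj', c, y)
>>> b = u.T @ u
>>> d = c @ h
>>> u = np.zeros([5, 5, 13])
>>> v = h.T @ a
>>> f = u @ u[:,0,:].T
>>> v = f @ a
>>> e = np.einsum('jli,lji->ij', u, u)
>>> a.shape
(5, 19)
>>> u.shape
(5, 5, 13)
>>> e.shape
(13, 5)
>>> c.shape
(29, 5, 3, 5)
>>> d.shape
(29, 5, 3, 19)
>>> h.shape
(5, 19)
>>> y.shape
(5, 3, 5)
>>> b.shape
(3, 3)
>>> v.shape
(5, 5, 19)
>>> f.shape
(5, 5, 5)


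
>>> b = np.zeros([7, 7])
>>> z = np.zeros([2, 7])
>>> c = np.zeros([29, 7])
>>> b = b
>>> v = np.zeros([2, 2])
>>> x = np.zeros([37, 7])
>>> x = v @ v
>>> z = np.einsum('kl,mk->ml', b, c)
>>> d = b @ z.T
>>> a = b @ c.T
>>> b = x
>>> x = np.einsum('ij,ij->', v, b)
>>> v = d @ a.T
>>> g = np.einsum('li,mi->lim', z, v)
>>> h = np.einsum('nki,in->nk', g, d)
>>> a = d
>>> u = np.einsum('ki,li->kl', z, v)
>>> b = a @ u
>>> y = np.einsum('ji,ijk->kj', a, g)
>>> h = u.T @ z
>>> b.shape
(7, 7)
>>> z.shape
(29, 7)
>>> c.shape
(29, 7)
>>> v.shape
(7, 7)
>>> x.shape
()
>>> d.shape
(7, 29)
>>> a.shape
(7, 29)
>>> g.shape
(29, 7, 7)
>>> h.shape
(7, 7)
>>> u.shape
(29, 7)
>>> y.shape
(7, 7)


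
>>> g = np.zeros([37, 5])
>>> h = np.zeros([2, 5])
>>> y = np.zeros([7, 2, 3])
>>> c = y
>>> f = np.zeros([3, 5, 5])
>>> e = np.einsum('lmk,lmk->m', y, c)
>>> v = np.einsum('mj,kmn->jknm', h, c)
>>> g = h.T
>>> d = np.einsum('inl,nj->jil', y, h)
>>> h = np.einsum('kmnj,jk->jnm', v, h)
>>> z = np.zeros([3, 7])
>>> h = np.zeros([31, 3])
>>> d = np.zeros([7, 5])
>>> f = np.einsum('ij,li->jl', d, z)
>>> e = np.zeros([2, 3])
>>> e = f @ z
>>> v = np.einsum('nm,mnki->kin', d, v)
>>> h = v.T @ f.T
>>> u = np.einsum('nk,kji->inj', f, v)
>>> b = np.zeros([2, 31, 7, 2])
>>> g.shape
(5, 2)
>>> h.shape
(7, 2, 5)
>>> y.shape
(7, 2, 3)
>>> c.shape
(7, 2, 3)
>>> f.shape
(5, 3)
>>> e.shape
(5, 7)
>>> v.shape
(3, 2, 7)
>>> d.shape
(7, 5)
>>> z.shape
(3, 7)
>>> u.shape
(7, 5, 2)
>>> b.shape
(2, 31, 7, 2)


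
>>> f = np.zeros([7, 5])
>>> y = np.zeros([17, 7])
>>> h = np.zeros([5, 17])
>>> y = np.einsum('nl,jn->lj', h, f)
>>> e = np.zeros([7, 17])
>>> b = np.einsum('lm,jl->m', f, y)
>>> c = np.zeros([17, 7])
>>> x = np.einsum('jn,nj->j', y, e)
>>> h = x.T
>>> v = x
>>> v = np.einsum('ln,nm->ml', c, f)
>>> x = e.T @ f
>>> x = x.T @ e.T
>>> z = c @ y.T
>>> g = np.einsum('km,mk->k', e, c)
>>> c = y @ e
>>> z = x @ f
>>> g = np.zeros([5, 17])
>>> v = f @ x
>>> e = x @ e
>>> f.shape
(7, 5)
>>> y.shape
(17, 7)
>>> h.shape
(17,)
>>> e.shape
(5, 17)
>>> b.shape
(5,)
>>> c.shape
(17, 17)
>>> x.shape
(5, 7)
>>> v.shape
(7, 7)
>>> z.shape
(5, 5)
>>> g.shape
(5, 17)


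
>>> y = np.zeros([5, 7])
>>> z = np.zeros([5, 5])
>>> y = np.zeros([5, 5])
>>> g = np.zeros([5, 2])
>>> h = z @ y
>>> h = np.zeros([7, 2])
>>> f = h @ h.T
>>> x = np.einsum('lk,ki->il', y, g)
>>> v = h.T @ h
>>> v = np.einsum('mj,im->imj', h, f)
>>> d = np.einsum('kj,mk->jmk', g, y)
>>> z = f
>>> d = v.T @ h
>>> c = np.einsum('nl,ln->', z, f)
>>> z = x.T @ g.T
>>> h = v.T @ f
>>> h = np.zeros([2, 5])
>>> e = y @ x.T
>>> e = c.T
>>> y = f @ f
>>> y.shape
(7, 7)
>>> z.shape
(5, 5)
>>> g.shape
(5, 2)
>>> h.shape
(2, 5)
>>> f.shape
(7, 7)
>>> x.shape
(2, 5)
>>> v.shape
(7, 7, 2)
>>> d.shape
(2, 7, 2)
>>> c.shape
()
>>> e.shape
()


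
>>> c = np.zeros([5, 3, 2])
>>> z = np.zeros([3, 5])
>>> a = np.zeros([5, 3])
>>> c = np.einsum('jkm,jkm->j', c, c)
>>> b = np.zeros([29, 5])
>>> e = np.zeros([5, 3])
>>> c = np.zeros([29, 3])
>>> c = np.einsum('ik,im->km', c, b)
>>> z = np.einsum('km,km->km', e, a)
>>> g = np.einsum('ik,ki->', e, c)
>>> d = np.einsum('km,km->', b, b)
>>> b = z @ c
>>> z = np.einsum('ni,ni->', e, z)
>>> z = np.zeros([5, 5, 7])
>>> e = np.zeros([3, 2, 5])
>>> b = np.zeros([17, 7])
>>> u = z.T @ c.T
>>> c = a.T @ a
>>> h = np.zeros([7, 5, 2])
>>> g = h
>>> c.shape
(3, 3)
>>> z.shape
(5, 5, 7)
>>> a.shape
(5, 3)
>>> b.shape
(17, 7)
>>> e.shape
(3, 2, 5)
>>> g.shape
(7, 5, 2)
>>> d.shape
()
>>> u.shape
(7, 5, 3)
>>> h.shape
(7, 5, 2)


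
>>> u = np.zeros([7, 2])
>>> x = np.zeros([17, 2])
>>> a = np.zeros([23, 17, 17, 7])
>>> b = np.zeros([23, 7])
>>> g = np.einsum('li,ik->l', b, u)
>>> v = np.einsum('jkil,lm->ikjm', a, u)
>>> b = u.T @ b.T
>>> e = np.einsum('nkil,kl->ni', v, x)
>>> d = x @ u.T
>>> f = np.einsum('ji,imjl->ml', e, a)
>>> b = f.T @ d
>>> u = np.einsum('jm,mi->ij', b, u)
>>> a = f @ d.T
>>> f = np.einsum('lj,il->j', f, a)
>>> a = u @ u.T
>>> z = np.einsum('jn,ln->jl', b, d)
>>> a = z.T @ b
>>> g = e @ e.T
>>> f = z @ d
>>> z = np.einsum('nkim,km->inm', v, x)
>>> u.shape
(2, 7)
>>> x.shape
(17, 2)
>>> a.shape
(17, 7)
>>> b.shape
(7, 7)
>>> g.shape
(17, 17)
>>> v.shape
(17, 17, 23, 2)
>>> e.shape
(17, 23)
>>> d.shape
(17, 7)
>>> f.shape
(7, 7)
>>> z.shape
(23, 17, 2)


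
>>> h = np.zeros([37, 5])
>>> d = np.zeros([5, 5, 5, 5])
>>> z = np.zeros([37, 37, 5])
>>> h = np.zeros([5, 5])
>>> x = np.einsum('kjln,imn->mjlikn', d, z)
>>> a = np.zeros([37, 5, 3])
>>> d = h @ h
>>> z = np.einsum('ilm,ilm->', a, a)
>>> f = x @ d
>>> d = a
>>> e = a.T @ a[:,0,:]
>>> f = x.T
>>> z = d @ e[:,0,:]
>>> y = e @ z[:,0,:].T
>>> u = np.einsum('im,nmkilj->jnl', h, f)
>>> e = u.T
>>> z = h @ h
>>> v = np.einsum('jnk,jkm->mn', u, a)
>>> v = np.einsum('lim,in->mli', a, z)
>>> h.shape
(5, 5)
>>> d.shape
(37, 5, 3)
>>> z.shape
(5, 5)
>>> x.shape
(37, 5, 5, 37, 5, 5)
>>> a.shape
(37, 5, 3)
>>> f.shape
(5, 5, 37, 5, 5, 37)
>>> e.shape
(5, 5, 37)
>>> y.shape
(3, 5, 37)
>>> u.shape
(37, 5, 5)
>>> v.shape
(3, 37, 5)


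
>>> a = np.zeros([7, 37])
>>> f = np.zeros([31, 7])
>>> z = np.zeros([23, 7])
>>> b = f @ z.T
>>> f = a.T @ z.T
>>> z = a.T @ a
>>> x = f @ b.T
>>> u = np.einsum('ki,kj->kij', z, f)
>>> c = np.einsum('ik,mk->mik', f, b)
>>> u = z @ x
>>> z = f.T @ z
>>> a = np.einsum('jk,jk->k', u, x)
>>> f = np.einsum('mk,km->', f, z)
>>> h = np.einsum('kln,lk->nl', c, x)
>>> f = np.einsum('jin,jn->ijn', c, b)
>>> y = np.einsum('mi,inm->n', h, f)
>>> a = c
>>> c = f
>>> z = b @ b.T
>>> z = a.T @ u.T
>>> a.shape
(31, 37, 23)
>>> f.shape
(37, 31, 23)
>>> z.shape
(23, 37, 37)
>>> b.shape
(31, 23)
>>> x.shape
(37, 31)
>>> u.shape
(37, 31)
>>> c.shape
(37, 31, 23)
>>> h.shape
(23, 37)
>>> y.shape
(31,)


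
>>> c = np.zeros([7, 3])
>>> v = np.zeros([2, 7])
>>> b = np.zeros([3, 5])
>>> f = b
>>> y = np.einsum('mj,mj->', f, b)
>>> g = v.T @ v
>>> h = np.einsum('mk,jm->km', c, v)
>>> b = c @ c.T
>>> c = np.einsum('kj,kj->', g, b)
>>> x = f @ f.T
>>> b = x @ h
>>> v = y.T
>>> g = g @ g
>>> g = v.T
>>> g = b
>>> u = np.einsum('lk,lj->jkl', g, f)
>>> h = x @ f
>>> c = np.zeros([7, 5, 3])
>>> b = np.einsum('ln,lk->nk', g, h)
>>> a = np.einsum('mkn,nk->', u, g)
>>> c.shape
(7, 5, 3)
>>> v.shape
()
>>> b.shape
(7, 5)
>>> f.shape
(3, 5)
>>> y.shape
()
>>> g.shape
(3, 7)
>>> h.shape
(3, 5)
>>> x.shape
(3, 3)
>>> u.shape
(5, 7, 3)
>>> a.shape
()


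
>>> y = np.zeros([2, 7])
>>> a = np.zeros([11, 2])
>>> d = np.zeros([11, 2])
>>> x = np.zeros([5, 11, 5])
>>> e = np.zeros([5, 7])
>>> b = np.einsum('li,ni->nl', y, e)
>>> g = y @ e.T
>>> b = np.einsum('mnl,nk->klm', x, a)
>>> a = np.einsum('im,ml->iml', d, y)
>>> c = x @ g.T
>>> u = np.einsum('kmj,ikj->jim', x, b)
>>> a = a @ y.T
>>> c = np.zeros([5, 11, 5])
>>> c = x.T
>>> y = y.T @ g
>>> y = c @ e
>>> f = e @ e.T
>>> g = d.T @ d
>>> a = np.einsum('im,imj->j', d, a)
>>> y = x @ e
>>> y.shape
(5, 11, 7)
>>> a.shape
(2,)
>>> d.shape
(11, 2)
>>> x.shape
(5, 11, 5)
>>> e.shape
(5, 7)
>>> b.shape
(2, 5, 5)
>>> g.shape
(2, 2)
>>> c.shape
(5, 11, 5)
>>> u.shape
(5, 2, 11)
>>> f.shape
(5, 5)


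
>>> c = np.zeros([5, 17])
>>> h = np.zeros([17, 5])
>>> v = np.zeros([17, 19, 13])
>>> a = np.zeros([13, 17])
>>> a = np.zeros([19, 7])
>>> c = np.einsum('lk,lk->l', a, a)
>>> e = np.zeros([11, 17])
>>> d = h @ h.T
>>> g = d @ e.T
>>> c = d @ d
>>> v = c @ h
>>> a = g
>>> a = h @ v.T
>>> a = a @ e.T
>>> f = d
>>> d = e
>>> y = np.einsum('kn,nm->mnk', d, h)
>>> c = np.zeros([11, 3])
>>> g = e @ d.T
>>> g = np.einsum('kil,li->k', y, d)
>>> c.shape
(11, 3)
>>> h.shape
(17, 5)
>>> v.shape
(17, 5)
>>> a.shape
(17, 11)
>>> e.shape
(11, 17)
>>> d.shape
(11, 17)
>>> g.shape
(5,)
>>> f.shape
(17, 17)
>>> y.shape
(5, 17, 11)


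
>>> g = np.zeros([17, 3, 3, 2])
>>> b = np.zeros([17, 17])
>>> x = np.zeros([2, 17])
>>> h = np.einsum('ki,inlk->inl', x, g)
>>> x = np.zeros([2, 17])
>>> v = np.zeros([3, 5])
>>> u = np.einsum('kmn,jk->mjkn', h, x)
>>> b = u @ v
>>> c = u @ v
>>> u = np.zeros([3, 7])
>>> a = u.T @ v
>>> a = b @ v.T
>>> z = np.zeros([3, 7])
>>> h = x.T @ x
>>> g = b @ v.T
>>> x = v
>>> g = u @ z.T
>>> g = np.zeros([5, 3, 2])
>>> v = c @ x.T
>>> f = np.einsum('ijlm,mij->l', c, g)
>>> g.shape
(5, 3, 2)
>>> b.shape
(3, 2, 17, 5)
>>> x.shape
(3, 5)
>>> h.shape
(17, 17)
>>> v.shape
(3, 2, 17, 3)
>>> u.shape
(3, 7)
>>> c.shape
(3, 2, 17, 5)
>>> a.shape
(3, 2, 17, 3)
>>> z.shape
(3, 7)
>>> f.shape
(17,)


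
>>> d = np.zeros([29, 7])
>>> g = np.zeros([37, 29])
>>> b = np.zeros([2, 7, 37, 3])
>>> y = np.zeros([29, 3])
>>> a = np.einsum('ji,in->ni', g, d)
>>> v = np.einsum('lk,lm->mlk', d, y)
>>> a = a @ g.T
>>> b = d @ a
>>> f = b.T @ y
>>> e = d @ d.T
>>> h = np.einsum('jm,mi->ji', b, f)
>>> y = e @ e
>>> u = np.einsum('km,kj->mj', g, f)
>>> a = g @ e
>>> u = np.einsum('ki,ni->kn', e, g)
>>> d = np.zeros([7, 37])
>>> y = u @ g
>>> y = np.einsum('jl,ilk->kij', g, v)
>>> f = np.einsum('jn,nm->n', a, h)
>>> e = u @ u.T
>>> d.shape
(7, 37)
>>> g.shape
(37, 29)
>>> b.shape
(29, 37)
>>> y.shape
(7, 3, 37)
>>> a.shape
(37, 29)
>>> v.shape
(3, 29, 7)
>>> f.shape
(29,)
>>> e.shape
(29, 29)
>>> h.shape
(29, 3)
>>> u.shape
(29, 37)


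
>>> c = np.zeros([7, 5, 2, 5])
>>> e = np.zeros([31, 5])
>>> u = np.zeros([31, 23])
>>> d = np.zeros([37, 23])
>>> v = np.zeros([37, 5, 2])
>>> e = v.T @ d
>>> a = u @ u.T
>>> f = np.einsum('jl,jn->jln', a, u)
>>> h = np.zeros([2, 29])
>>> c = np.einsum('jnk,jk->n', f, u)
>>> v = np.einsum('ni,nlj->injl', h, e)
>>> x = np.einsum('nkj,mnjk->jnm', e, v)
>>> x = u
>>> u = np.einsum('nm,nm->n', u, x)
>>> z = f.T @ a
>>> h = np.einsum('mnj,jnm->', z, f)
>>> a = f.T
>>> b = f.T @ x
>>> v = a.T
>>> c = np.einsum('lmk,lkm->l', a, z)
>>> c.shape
(23,)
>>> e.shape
(2, 5, 23)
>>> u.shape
(31,)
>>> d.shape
(37, 23)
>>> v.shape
(31, 31, 23)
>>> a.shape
(23, 31, 31)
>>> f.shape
(31, 31, 23)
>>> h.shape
()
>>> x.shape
(31, 23)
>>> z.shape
(23, 31, 31)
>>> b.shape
(23, 31, 23)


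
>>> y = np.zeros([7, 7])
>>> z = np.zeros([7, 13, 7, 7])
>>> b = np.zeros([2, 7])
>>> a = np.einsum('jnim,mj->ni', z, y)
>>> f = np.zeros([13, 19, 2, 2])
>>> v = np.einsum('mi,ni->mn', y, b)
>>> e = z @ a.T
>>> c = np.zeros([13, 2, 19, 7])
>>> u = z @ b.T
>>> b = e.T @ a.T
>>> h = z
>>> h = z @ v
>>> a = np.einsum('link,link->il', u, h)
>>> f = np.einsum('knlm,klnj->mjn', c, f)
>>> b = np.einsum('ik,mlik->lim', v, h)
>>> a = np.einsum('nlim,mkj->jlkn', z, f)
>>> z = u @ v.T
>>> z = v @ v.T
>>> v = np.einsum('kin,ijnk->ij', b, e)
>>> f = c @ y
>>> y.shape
(7, 7)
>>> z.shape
(7, 7)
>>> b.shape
(13, 7, 7)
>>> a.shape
(2, 13, 2, 7)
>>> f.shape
(13, 2, 19, 7)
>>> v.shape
(7, 13)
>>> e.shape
(7, 13, 7, 13)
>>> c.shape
(13, 2, 19, 7)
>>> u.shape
(7, 13, 7, 2)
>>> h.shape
(7, 13, 7, 2)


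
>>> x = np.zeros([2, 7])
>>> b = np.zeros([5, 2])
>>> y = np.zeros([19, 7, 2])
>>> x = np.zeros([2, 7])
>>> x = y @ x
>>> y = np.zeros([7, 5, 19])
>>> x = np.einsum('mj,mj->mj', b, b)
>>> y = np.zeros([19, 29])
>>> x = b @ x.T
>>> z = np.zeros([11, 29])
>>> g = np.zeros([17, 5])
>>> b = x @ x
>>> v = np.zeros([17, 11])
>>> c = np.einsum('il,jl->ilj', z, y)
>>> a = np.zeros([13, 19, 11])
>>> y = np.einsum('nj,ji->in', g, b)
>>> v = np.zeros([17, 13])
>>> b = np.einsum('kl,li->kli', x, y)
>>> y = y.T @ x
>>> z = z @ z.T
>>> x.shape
(5, 5)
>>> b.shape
(5, 5, 17)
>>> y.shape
(17, 5)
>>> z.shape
(11, 11)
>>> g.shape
(17, 5)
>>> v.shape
(17, 13)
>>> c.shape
(11, 29, 19)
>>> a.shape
(13, 19, 11)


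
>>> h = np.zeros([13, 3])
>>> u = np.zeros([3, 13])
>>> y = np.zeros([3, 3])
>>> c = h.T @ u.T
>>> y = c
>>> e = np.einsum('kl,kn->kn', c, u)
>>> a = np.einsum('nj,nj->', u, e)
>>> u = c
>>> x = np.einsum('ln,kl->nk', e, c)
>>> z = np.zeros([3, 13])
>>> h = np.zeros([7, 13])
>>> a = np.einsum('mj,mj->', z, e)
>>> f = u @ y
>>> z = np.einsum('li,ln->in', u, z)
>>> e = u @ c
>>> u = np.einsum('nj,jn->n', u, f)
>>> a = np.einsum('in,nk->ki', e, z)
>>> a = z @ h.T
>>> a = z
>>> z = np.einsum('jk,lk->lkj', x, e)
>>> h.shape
(7, 13)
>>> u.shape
(3,)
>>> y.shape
(3, 3)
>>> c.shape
(3, 3)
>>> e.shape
(3, 3)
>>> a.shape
(3, 13)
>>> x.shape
(13, 3)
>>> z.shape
(3, 3, 13)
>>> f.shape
(3, 3)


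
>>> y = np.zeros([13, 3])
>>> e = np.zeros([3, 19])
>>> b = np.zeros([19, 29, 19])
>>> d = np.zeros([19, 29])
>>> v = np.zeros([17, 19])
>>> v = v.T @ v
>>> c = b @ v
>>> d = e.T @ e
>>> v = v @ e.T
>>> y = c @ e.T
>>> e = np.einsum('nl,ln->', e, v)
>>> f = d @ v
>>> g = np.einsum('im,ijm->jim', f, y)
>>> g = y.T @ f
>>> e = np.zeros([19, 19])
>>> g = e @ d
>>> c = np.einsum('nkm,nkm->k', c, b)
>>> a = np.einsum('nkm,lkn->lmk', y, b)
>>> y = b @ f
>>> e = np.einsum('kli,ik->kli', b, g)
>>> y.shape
(19, 29, 3)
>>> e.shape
(19, 29, 19)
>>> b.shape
(19, 29, 19)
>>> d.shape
(19, 19)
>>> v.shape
(19, 3)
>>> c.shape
(29,)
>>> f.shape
(19, 3)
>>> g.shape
(19, 19)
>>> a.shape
(19, 3, 29)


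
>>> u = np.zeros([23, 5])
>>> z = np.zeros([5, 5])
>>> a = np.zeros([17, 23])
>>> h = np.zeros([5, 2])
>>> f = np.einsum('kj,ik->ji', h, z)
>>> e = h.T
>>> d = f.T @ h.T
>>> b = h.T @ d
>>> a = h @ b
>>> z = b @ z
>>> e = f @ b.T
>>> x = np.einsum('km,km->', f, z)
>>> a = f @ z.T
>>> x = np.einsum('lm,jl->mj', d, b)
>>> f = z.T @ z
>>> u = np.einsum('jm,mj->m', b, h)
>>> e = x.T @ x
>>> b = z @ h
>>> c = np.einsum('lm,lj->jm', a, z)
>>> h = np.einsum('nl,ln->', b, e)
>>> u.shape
(5,)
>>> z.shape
(2, 5)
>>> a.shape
(2, 2)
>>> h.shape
()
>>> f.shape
(5, 5)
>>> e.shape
(2, 2)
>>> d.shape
(5, 5)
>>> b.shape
(2, 2)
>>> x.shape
(5, 2)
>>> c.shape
(5, 2)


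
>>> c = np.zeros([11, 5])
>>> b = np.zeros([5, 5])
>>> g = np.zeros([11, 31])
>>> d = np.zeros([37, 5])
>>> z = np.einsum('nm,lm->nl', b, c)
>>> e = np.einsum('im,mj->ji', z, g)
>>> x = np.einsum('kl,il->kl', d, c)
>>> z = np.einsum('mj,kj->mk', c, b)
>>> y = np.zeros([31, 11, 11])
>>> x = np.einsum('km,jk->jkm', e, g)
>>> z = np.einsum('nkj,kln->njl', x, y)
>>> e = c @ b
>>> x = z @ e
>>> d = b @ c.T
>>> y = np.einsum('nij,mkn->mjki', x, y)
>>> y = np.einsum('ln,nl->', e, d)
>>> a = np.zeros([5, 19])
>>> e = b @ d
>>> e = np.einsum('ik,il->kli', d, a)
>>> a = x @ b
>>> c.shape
(11, 5)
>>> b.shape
(5, 5)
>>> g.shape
(11, 31)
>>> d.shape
(5, 11)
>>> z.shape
(11, 5, 11)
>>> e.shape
(11, 19, 5)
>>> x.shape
(11, 5, 5)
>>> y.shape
()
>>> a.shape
(11, 5, 5)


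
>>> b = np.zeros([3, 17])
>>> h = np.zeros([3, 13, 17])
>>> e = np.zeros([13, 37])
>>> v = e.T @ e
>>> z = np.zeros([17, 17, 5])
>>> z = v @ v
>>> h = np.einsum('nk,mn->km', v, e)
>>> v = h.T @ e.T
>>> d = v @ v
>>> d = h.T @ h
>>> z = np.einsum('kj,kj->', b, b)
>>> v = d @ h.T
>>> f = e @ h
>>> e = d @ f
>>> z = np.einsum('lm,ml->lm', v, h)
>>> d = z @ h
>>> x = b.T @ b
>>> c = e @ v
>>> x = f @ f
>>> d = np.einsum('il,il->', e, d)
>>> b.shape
(3, 17)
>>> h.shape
(37, 13)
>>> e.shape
(13, 13)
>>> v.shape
(13, 37)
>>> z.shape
(13, 37)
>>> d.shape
()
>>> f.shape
(13, 13)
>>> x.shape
(13, 13)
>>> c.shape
(13, 37)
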